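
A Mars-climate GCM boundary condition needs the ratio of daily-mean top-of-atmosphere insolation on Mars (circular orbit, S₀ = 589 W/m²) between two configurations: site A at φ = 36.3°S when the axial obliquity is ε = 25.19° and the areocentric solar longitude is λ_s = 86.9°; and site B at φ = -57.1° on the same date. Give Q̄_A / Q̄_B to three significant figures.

Q̄_A / Q̄_B ≈ 5.60

— Configuration A (φ=-36.3°):
sin δ = sin 25.19° × sin 86.9° = 0.42500, so δ = +25.151°.
cos H₀ = −tan(-36.3°) tan(+25.151°) = 0.3449, H₀ = 1.2187 rad.
Bracket: H₀ sin φ sin δ + cos φ cos δ sin H₀ = 1.2187×-0.59201×0.42500 + 0.80593×0.90519×0.93864 = -0.306630 + 0.684756 = 0.378126.
Q̄ = (S₀/π) × [bracket] = (589/π) × 0.378126 = 70.893 W/m².
— Configuration B (φ=-57.1°):
cos H₀ = −tan(-57.1°) tan(+25.151°) = 0.7258, H₀ = 0.7587 rad.
Bracket: H₀ sin φ sin δ + cos φ cos δ sin H₀ = 0.7587×-0.83962×0.42500 + 0.54317×0.90519×0.68795 = -0.270733 + 0.338246 = 0.067513.
Q̄ = (S₀/π) × [bracket] = (589/π) × 0.067513 = 12.658 W/m².
Ratio Q̄_A / Q̄_B = 70.893 / 12.658 = 5.601.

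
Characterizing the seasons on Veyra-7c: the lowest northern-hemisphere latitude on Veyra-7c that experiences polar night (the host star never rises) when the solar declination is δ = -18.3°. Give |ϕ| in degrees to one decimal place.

|ϕ| = 71.7°

Polar night requires cos h₀ = −tan ϕ tan δ ≥ 1, i.e. tan ϕ tan δ ≤ −1.
The boundary is |tan ϕ| · |tan δ| = 1, so |ϕ| = 90° − |δ| = 90° − 18.3° = 71.7° in the northern hemisphere.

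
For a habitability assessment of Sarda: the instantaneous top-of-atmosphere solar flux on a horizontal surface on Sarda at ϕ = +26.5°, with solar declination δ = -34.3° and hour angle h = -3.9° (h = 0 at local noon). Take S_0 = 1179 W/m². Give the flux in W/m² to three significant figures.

cos θ_z = sin ϕ sin δ + cos ϕ cos δ cos h = -0.251444 + 0.737592 = 0.486148.
Flux = S_0 · cos θ_z = 1179 × 0.486148 = 573.2 W/m².

573 W/m²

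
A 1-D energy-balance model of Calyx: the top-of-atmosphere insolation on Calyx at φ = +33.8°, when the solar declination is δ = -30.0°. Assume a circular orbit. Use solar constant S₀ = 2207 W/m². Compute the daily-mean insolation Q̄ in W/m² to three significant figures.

cos H₀ = −tan(+33.8°) tan(-30.000°) = 0.3865, H₀ = 1.1740 rad.
Bracket: H₀ sin φ sin δ + cos φ cos δ sin H₀ = 1.1740×0.55630×-0.50000 + 0.83098×0.86603×0.92229 = -0.326548 + 0.663729 = 0.337181.
Q̄ = (S₀/π) × [bracket] = (2207/π) × 0.337181 = 236.9 W/m².

Q̄ ≈ 237 W/m²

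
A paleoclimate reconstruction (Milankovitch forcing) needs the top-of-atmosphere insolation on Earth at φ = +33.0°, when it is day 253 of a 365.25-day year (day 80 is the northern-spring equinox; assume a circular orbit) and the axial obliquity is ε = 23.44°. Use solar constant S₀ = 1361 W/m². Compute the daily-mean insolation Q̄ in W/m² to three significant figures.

Q̄ ≈ 387 W/m²

Solar longitude: λ_s = 360° × (253 − 80)/365.25 = 170.513°.
sin δ = sin 23.44° × sin 170.513° = 0.06556, so δ = +3.759°.
cos H₀ = −tan(+33.0°) tan(+3.759°) = -0.0427, H₀ = 1.6135 rad.
Bracket: H₀ sin φ sin δ + cos φ cos δ sin H₀ = 1.6135×0.54464×0.06556 + 0.83867×0.99785×0.99909 = 0.057613 + 0.836105 = 0.893718.
Q̄ = (S₀/π) × [bracket] = (1361/π) × 0.893718 = 387.2 W/m².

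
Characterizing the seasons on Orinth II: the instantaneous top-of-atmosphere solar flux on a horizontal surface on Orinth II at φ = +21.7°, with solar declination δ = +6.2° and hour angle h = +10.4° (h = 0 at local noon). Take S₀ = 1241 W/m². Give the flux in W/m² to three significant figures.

cos θ_z = sin φ sin δ + cos φ cos δ cos h = 0.039932 + 0.908523 = 0.948455.
Flux = S₀ · cos θ_z = 1241 × 0.948455 = 1177 W/m².

1.18e+03 W/m²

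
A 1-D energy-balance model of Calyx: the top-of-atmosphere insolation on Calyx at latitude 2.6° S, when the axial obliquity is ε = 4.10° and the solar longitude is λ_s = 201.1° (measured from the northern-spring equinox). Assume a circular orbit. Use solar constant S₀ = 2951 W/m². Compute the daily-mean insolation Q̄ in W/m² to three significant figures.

Q̄ ≈ 940 W/m²

Solar declination: sin δ = sin ε · sin λ_s = sin 4.10° × sin 201.1° = -0.02574, so δ = -1.475°.
cos H₀ = −tan(-2.6°) tan(-1.475°) = -0.0012, H₀ = 1.5720 rad.
Bracket: H₀ sin φ sin δ + cos φ cos δ sin H₀ = 1.5720×-0.04536×-0.02574 + 0.99897×0.99967×1.00000 = 0.001835 + 0.998640 = 1.000475.
Q̄ = (S₀/π) × [bracket] = (2951/π) × 1.000475 = 939.8 W/m².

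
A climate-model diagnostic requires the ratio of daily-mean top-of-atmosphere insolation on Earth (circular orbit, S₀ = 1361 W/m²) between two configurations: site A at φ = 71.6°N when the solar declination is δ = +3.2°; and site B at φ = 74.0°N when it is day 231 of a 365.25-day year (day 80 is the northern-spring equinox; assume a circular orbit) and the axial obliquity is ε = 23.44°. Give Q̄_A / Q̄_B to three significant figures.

— Configuration A (φ=+71.6°):
cos H₀ = −tan(+71.6°) tan(+3.200°) = -0.1681, H₀ = 1.7397 rad.
Bracket: H₀ sin φ sin δ + cos φ cos δ sin H₀ = 1.7397×0.94888×0.05582 + 0.31565×0.99844×0.98578 = 0.092146 + 0.310676 = 0.402822.
Q̄ = (S₀/π) × [bracket] = (1361/π) × 0.402822 = 174.51 W/m².
— Configuration B (φ=+74.0°):
Solar longitude: λ_s = 360° × (231 − 80)/365.25 = 148.830°.
sin δ = sin 23.44° × sin 148.830° = 0.20589, so δ = +11.882°.
cos H₀ = −tan(+74.0°) tan(+11.882°) = -0.7337, H₀ = 2.3946 rad.
Bracket: H₀ sin φ sin δ + cos φ cos δ sin H₀ = 2.3946×0.96126×0.20589 + 0.27564×0.97858×0.67943 = 0.473924 + 0.183267 = 0.657191.
Q̄ = (S₀/π) × [bracket] = (1361/π) × 0.657191 = 284.71 W/m².
Ratio Q̄_A / Q̄_B = 174.51 / 284.71 = 0.6129.

Q̄_A / Q̄_B ≈ 0.613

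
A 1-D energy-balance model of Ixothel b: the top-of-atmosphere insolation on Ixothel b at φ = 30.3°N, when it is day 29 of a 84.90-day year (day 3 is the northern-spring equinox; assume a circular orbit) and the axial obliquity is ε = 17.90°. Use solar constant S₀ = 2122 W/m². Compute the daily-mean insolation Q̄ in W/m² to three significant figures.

Q̄ ≈ 721 W/m²

Solar longitude: λ_s = 360° × (29 − 3)/84.90 = 110.247°.
sin δ = sin 17.90° × sin 110.247° = 0.28836, so δ = +16.760°.
cos H₀ = −tan(+30.3°) tan(+16.760°) = -0.1760, H₀ = 1.7477 rad.
Bracket: H₀ sin φ sin δ + cos φ cos δ sin H₀ = 1.7477×0.50453×0.28836 + 0.86340×0.95752×0.98439 = 0.254266 + 0.813818 = 1.068084.
Q̄ = (S₀/π) × [bracket] = (2122/π) × 1.068084 = 721.4 W/m².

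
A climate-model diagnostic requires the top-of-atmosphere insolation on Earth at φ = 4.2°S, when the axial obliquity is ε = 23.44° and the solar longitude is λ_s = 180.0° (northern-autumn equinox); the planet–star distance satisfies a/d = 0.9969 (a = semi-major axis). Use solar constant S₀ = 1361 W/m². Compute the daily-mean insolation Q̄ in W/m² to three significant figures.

Q̄ ≈ 429 W/m²

Solar declination: sin δ = sin ε · sin λ_s = sin 23.44° × sin 180.0° = 0.00000, so δ = +0.000°.
cos H₀ = −tan(-4.2°) tan(+0.000°) = 0.0000, H₀ = 1.5708 rad.
Bracket: H₀ sin φ sin δ + cos φ cos δ sin H₀ = 1.5708×-0.07324×0.00000 + 0.99731×1.00000×1.00000 = -0.000000 + 0.997310 = 0.997310.
Inverse-square distance factor (a/d)² = 0.9969² = 0.993810.
Q̄ = (S₀/π) × 0.993810 × [bracket] = (1361/π) × 0.993810 × 0.997310 = 429.4 W/m².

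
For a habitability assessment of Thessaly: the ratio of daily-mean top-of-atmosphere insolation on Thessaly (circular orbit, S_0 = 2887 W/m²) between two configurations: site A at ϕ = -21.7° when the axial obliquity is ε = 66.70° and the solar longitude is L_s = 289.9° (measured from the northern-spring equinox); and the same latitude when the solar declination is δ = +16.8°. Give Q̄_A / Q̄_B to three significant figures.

Q̄_A / Q̄_B ≈ 1.49

— Configuration A (ϕ=-21.7°):
Solar declination: sin δ = sin ε · sin L_s = sin 66.70° × sin 289.9° = -0.86360, so δ = -59.724°.
cos h₀ = −tan(-21.7°) tan(-59.724°) = -0.6817, h₀ = 2.3208 rad.
Bracket: h₀ sin ϕ sin δ + cos ϕ cos δ sin h₀ = 2.3208×-0.36975×-0.86360 + 0.92913×0.50417×0.73167 = 0.741069 + 0.342743 = 1.083812.
Q̄ = (S_0/π) × [bracket] = (2887/π) × 1.083812 = 995.98 W/m².
— Configuration B (ϕ=-21.7°):
cos h₀ = −tan(-21.7°) tan(+16.800°) = 0.1201, h₀ = 1.4504 rad.
Bracket: h₀ sin ϕ sin δ + cos ϕ cos δ sin h₀ = 1.4504×-0.36975×0.28903 + 0.92913×0.95732×0.99276 = -0.155003 + 0.883035 = 0.728032.
Q̄ = (S_0/π) × [bracket] = (2887/π) × 0.728032 = 669.03 W/m².
Ratio Q̄_A / Q̄_B = 995.98 / 669.03 = 1.489.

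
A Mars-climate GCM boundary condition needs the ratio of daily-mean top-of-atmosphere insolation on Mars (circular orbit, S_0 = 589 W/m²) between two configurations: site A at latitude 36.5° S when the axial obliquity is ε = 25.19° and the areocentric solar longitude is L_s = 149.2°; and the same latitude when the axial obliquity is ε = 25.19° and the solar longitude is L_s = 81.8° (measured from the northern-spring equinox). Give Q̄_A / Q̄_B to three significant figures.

Q̄_A / Q̄_B ≈ 1.56

— Configuration A (ϕ=-36.5°):
sin δ = sin 25.19° × sin 149.2° = 0.21794, so δ = +12.588°.
cos h₀ = −tan(-36.5°) tan(+12.588°) = 0.1652, h₀ = 1.4048 rad.
Bracket: h₀ sin ϕ sin δ + cos ϕ cos δ sin h₀ = 1.4048×-0.59482×0.21794 + 0.80386×0.97596×0.98625 = -0.182111 + 0.773748 = 0.591637.
Q̄ = (S_0/π) × [bracket] = (589/π) × 0.591637 = 110.92 W/m².
— Configuration B (ϕ=-36.5°):
Solar declination: sin δ = sin ε · sin L_s = sin 25.19° × sin 81.8° = 0.42127, so δ = +24.915°.
cos h₀ = −tan(-36.5°) tan(+24.915°) = 0.3437, h₀ = 1.2199 rad.
Bracket: h₀ sin ϕ sin δ + cos ϕ cos δ sin h₀ = 1.2199×-0.59482×0.42127 + 0.80386×0.90694×0.93908 = -0.305682 + 0.684639 = 0.378957.
Q̄ = (S_0/π) × [bracket] = (589/π) × 0.378957 = 71.049 W/m².
Ratio Q̄_A / Q̄_B = 110.92 / 71.049 = 1.561.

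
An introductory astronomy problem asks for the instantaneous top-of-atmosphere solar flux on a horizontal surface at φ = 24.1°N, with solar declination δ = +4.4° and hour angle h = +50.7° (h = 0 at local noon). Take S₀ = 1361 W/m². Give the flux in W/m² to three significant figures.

cos θ_z = sin φ sin δ + cos φ cos δ cos h = 0.031327 + 0.576468 = 0.607795.
Flux = S₀ · cos θ_z = 1361 × 0.607795 = 827.2 W/m².

827 W/m²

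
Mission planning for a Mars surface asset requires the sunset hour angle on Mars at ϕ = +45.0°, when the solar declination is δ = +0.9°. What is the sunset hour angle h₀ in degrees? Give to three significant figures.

cos h₀ = −tan ϕ · tan δ = −tan(+45.0°) × tan(+0.900°) = -0.0157, so h₀ = 1.5865 rad = 90.90°.

h₀ = 90.9°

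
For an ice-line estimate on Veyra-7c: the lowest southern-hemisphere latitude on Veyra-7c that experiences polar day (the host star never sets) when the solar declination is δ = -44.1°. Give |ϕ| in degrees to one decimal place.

|ϕ| = 45.9°

Polar day requires cos h₀ = −tan ϕ tan δ ≤ −1, i.e. tan ϕ tan δ ≥ 1.
The boundary is |tan ϕ| · |tan δ| = 1, so |ϕ| = 90° − |δ| = 90° − 44.1° = 45.9° in the southern hemisphere.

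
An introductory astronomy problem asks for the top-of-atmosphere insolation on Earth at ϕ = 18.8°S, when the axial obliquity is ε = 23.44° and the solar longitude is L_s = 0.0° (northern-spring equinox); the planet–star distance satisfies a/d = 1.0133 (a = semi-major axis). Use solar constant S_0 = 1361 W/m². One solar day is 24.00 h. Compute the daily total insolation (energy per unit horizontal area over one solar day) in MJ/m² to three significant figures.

36.4 MJ/m²

Solar declination: sin δ = sin ε · sin L_s = sin 23.44° × sin 0.0° = 0.00000, so δ = +0.000°.
cos h₀ = −tan(-18.8°) tan(+0.000°) = 0.0000, h₀ = 1.5708 rad.
Bracket: h₀ sin ϕ sin δ + cos ϕ cos δ sin h₀ = 1.5708×-0.32227×0.00000 + 0.94665×1.00000×1.00000 = -0.000000 + 0.946650 = 0.946650.
Inverse-square distance factor (a/d)² = 1.0133² = 1.026777.
Q̄ = (S_0/π) × 1.026777 × [bracket] = (1361/π) × 1.026777 × 0.946650 = 421.09 W/m².
Daily total = Q̄ × 24.00 h × 3600 s/h = 421.09 × 24.00 × 3600 / 10⁶ = 36.38 MJ/m².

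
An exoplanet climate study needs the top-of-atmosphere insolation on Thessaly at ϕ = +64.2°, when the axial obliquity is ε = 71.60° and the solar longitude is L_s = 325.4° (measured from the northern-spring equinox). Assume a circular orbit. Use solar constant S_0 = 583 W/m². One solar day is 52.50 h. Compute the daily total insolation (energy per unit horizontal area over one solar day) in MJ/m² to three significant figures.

0.00 MJ/m²

Solar declination: sin δ = sin ε · sin L_s = sin 71.60° × sin 325.4° = -0.53881, so δ = -32.603°.
cos h₀ = −tan(+64.2°) tan(-32.603°) = 1.3231 ≥ 1 ⇒ polar night, h₀ = 0 and Q̄ = 0.
Daily total = Q̄ × 52.50 h × 3600 s/h = 0.00 MJ/m².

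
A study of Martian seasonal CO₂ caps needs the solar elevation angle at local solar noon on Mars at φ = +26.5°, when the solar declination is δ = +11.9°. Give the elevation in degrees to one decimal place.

75.4°

At local noon the hour angle is zero, so the zenith angle equals |φ − δ| = |+26.5° − (+11.900°)| = 14.600°.
Elevation = 90° − 14.600° = 75.4°.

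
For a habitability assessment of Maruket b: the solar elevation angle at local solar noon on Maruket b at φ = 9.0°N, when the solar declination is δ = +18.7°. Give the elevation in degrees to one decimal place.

At local noon the hour angle is zero, so the zenith angle equals |φ − δ| = |+9.0° − (+18.700°)| = 9.700°.
Elevation = 90° − 9.700° = 80.3°.

80.3°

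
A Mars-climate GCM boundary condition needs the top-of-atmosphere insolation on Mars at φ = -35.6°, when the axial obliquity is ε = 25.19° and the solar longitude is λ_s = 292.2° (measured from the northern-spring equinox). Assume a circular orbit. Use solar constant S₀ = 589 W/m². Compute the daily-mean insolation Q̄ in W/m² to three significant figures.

Q̄ ≈ 214 W/m²

Solar declination: sin δ = sin ε · sin λ_s = sin 25.19° × sin 292.2° = -0.39407, so δ = -23.208°.
cos H₀ = −tan(-35.6°) tan(-23.208°) = -0.3070, H₀ = 1.8828 rad.
Bracket: H₀ sin φ sin δ + cos φ cos δ sin H₀ = 1.8828×-0.58212×-0.39407 + 0.81310×0.91908×0.95172 = 0.431907 + 0.711224 = 1.143131.
Q̄ = (S₀/π) × [bracket] = (589/π) × 1.143131 = 214.3 W/m².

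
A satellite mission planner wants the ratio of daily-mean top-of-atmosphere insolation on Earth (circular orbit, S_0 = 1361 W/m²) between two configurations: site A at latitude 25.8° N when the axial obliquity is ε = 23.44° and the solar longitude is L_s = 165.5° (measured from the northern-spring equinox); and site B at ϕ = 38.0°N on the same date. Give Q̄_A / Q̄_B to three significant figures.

— Configuration A (ϕ=+25.8°):
Solar declination: sin δ = sin ε · sin L_s = sin 23.44° × sin 165.5° = 0.09960, so δ = +5.716°.
cos h₀ = −tan(+25.8°) tan(+5.716°) = -0.0484, h₀ = 1.6192 rad.
Bracket: h₀ sin ϕ sin δ + cos ϕ cos δ sin h₀ = 1.6192×0.43523×0.09960 + 0.90032×0.99503×0.99883 = 0.070191 + 0.894797 = 0.964988.
Q̄ = (S_0/π) × [bracket] = (1361/π) × 0.964988 = 418.05 W/m².
— Configuration B (ϕ=+38.0°):
cos h₀ = −tan(+38.0°) tan(+5.716°) = -0.0782, h₀ = 1.6491 rad.
Bracket: h₀ sin ϕ sin δ + cos ϕ cos δ sin h₀ = 1.6491×0.61566×0.09960 + 0.78801×0.99503×0.99694 = 0.101122 + 0.781694 = 0.882816.
Q̄ = (S_0/π) × [bracket] = (1361/π) × 0.882816 = 382.45 W/m².
Ratio Q̄_A / Q̄_B = 418.05 / 382.45 = 1.093.

Q̄_A / Q̄_B ≈ 1.09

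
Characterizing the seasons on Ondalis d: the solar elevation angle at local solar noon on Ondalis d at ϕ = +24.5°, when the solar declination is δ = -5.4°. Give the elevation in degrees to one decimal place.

60.1°

At local noon the hour angle is zero, so the zenith angle equals |ϕ − δ| = |+24.5° − (-5.400°)| = 29.900°.
Elevation = 90° − 29.900° = 60.1°.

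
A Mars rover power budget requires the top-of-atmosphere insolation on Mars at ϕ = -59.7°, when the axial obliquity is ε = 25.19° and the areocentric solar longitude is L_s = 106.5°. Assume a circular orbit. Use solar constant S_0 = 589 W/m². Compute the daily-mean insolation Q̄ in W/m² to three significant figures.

sin δ = sin 25.19° × sin 106.5° = 0.40809, so δ = +24.085°.
cos h₀ = −tan(-59.7°) tan(+24.085°) = 0.7650, h₀ = 0.6998 rad.
Bracket: h₀ sin ϕ sin δ + cos ϕ cos δ sin h₀ = 0.6998×-0.86340×0.40809 + 0.50453×0.91294×0.64407 = -0.246571 + 0.296662 = 0.050091.
Q̄ = (S_0/π) × [bracket] = (589/π) × 0.050091 = 9.391 W/m².

Q̄ ≈ 9.39 W/m²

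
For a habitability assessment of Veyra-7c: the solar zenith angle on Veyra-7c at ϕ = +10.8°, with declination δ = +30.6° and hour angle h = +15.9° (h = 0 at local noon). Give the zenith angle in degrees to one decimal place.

θ_z = 24.7°

cos θ_z = sin ϕ sin δ + cos ϕ cos δ cos h = 0.095385 + 0.813148 = 0.908533.
θ_z = arccos(0.908533) = 24.7°.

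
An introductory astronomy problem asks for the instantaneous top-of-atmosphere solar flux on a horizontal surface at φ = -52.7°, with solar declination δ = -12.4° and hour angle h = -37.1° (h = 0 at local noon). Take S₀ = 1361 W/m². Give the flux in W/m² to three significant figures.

875 W/m²

cos θ_z = sin φ sin δ + cos φ cos δ cos h = 0.170816 + 0.472052 = 0.642868.
Flux = S₀ · cos θ_z = 1361 × 0.642868 = 874.9 W/m².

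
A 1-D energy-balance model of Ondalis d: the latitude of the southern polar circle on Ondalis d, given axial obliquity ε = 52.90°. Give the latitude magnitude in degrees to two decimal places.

37.10°

The polar circle is the lowest latitude that experiences at least one full rotation of continuous darkness at the northern-summer solstice; it lies at |ϕ| = 90° − ε = 90° − 52.90° = 37.10°.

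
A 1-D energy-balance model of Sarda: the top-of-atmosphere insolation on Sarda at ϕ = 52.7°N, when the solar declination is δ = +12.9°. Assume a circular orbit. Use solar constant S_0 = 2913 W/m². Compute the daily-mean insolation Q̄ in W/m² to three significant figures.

cos h₀ = −tan(+52.7°) tan(+12.900°) = -0.3006, h₀ = 1.8762 rad.
Bracket: h₀ sin ϕ sin δ + cos ϕ cos δ sin h₀ = 1.8762×0.79547×0.22325 + 0.60599×0.97476×0.95374 = 0.333192 + 0.563369 = 0.896561.
Q̄ = (S_0/π) × [bracket] = (2913/π) × 0.896561 = 831.3 W/m².

Q̄ ≈ 831 W/m²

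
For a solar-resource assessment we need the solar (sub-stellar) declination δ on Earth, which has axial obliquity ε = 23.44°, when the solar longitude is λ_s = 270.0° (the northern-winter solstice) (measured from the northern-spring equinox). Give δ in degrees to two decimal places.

sin δ = sin ε · sin λ_s = sin 23.44° × sin 270.0° = -0.397789.
δ = arcsin(-0.397789) = -23.44°.

δ = -23.44°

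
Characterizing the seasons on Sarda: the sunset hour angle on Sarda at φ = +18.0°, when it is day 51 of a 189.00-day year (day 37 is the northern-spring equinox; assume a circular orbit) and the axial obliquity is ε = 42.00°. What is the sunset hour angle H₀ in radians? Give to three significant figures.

Solar longitude: λ_s = 360° × (51 − 37)/189.00 = 26.667°.
sin δ = sin 42.00° × sin 26.667° = 0.30031, so δ = +17.476°.
cos H₀ = −tan φ · tan δ = −tan(+18.0°) × tan(+17.476°) = -0.1023, so H₀ = 1.6733 rad = 95.87°.

H₀ = 1.67 rad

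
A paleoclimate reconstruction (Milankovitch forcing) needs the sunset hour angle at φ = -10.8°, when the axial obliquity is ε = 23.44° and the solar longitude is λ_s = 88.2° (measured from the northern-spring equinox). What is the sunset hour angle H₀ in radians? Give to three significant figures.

H₀ = 1.49 rad

Solar declination: sin δ = sin ε · sin λ_s = sin 23.44° × sin 88.2° = 0.39759, so δ = +23.428°.
cos H₀ = −tan φ · tan δ = −tan(-10.8°) × tan(+23.428°) = 0.0827, so H₀ = 1.4880 rad = 85.26°.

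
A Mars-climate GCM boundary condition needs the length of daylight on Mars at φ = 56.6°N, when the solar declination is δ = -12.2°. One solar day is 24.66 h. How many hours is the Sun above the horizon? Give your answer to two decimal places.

cos H₀ = −tan φ · tan δ = −tan(+56.6°) × tan(-12.200°) = 0.3279, so H₀ = 1.2367 rad = 70.86°.
Daylight = 2H₀/(2π) × 24.66 h = (1.2367/π) × 24.66 = 9.71 h.

9.71 h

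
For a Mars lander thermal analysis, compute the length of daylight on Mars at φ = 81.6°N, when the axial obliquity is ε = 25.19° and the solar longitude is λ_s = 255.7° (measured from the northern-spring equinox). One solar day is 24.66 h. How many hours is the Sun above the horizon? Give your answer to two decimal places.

0.00 h

Solar declination: sin δ = sin ε · sin λ_s = sin 25.19° × sin 255.7° = -0.41243, so δ = -24.358°.
cos H₀ = −tan φ · tan δ = 3.0659 ≥ 1, so the Sun never rises (polar night) and H₀ = 0.
Daylight = 2H₀/(2π) × 24.66 h = (0.0000/π) × 24.66 = 0.00 h.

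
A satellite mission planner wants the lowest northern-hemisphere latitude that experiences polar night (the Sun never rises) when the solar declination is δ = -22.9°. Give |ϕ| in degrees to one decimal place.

|ϕ| = 67.1°

Polar night requires cos h₀ = −tan ϕ tan δ ≥ 1, i.e. tan ϕ tan δ ≤ −1.
The boundary is |tan ϕ| · |tan δ| = 1, so |ϕ| = 90° − |δ| = 90° − 22.9° = 67.1° in the northern hemisphere.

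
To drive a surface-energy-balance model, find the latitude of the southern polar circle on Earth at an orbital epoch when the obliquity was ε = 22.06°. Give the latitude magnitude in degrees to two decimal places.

67.94°

The polar circle is the lowest latitude that experiences at least one full rotation of continuous darkness at the northern-summer solstice; it lies at |φ| = 90° − ε = 90° − 22.06° = 67.94°.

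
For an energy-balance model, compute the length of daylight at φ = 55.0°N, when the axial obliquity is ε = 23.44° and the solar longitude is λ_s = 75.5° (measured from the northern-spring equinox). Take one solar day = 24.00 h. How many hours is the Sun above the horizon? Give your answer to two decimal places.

Solar declination: sin δ = sin ε · sin λ_s = sin 23.44° × sin 75.5° = 0.38512, so δ = +22.651°.
cos H₀ = −tan φ · tan δ = −tan(+55.0°) × tan(+22.651°) = -0.5960, so H₀ = 2.2093 rad = 126.58°.
Daylight = 2H₀/(2π) × 24.00 h = (2.2093/π) × 24.00 = 16.88 h.

16.88 h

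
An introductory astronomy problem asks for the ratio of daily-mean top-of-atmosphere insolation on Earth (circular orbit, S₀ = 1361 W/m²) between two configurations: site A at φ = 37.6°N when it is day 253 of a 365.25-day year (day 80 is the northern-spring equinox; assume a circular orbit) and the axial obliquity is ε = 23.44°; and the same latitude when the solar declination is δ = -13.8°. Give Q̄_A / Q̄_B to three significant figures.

— Configuration A (φ=+37.6°):
Solar longitude: λ_s = 360° × (253 − 80)/365.25 = 170.513°.
sin δ = sin 23.44° × sin 170.513° = 0.06556, so δ = +3.759°.
cos H₀ = −tan(+37.6°) tan(+3.759°) = -0.0506, H₀ = 1.6214 rad.
Bracket: H₀ sin φ sin δ + cos φ cos δ sin H₀ = 1.6214×0.61015×0.06556 + 0.79229×0.99785×0.99872 = 0.064858 + 0.789575 = 0.854433.
Q̄ = (S₀/π) × [bracket] = (1361/π) × 0.854433 = 370.16 W/m².
— Configuration B (φ=+37.6°):
cos H₀ = −tan(+37.6°) tan(-13.800°) = 0.1892, H₀ = 1.3805 rad.
Bracket: H₀ sin φ sin δ + cos φ cos δ sin H₀ = 1.3805×0.61015×-0.23853 + 0.79229×0.97113×0.98195 = -0.200917 + 0.755529 = 0.554612.
Q̄ = (S₀/π) × [bracket] = (1361/π) × 0.554612 = 240.27 W/m².
Ratio Q̄_A / Q̄_B = 370.16 / 240.27 = 1.541.

Q̄_A / Q̄_B ≈ 1.54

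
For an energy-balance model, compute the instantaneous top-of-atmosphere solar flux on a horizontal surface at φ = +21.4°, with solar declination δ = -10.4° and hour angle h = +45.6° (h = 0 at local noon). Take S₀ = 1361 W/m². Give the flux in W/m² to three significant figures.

cos θ_z = sin φ sin δ + cos φ cos δ cos h = -0.065867 + 0.640724 = 0.574857.
Flux = S₀ · cos θ_z = 1361 × 0.574857 = 782.4 W/m².

782 W/m²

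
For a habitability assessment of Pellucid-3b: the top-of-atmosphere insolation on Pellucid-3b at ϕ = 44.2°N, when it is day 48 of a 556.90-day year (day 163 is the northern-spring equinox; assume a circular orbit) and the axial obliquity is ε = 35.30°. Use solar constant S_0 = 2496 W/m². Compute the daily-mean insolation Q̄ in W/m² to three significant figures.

Solar longitude: L_s = 360° × (48 − 163)/556.90 = -74.340°, i.e. -74.340° + 360° = 285.660°.
sin δ = sin 35.30° × sin 285.660° = -0.55641, so δ = -33.808°.
cos h₀ = −tan(+44.2°) tan(-33.808°) = 0.6512, h₀ = 0.8616 rad.
Bracket: h₀ sin ϕ sin δ + cos ϕ cos δ sin h₀ = 0.8616×0.69717×-0.55641 + 0.71691×0.83091×0.75891 = -0.334225 + 0.452073 = 0.117848.
Q̄ = (S_0/π) × [bracket] = (2496/π) × 0.117848 = 93.63 W/m².

Q̄ ≈ 93.6 W/m²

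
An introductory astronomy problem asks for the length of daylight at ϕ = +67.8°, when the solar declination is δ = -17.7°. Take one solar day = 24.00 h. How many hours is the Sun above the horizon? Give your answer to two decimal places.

5.14 h

cos h₀ = −tan ϕ · tan δ = −tan(+67.8°) × tan(-17.700°) = 0.7820, so h₀ = 0.6729 rad = 38.55°.
Daylight = 2h₀/(2π) × 24.00 h = (0.6729/π) × 24.00 = 5.14 h.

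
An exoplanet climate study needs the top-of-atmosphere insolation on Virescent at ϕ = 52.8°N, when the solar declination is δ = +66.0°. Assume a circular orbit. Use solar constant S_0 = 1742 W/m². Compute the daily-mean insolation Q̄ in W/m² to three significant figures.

cos h₀ = −tan(+52.8°) tan(+66.000°) = -2.9590 ≤ −1 ⇒ polar day, h₀ = π.
Bracket: h₀ sin ϕ sin δ + cos ϕ cos δ sin h₀ = 3.1416×0.79653×0.91355 + 0.60460×0.40674×0.00000 = 2.286048 + 0.000000 = 2.286048.
Q̄ = (S_0/π) × [bracket] = (1742/π) × 2.286048 = 1268 W/m².

Q̄ ≈ 1.27e+03 W/m²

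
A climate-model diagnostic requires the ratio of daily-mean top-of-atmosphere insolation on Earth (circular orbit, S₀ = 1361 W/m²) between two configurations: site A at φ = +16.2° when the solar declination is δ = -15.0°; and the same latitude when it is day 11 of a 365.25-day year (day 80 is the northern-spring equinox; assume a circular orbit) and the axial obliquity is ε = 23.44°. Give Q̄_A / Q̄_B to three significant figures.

Q̄_A / Q̄_B ≈ 1.11

— Configuration A (φ=+16.2°):
cos H₀ = −tan(+16.2°) tan(-15.000°) = 0.0778, H₀ = 1.4929 rad.
Bracket: H₀ sin φ sin δ + cos φ cos δ sin H₀ = 1.4929×0.27899×-0.25882 + 0.96029×0.96593×0.99697 = -0.107800 + 0.924762 = 0.816962.
Q̄ = (S₀/π) × [bracket] = (1361/π) × 0.816962 = 353.92 W/m².
— Configuration B (φ=+16.2°):
Solar longitude: λ_s = 360° × (11 − 80)/365.25 = -68.008°, i.e. -68.008° + 360° = 291.992°.
sin δ = sin 23.44° × sin 291.992° = -0.36884, so δ = -21.644°.
cos H₀ = −tan(+16.2°) tan(-21.644°) = 0.1153, H₀ = 1.4553 rad.
Bracket: H₀ sin φ sin δ + cos φ cos δ sin H₀ = 1.4553×0.27899×-0.36884 + 0.96029×0.92949×0.99333 = -0.149754 + 0.886626 = 0.736872.
Q̄ = (S₀/π) × [bracket] = (1361/π) × 0.736872 = 319.23 W/m².
Ratio Q̄_A / Q̄_B = 353.92 / 319.23 = 1.109.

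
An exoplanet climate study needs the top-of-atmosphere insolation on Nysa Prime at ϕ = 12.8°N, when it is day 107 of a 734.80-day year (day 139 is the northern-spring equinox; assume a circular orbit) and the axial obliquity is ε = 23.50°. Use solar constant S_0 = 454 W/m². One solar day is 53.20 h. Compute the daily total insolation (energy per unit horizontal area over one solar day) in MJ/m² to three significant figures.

Solar longitude: L_s = 360° × (107 − 139)/734.80 = -15.678°, i.e. -15.678° + 360° = 344.322°.
sin δ = sin 23.50° × sin 344.322° = -0.10775, so δ = -6.186°.
cos h₀ = −tan(+12.8°) tan(-6.186°) = 0.0246, h₀ = 1.5462 rad.
Bracket: h₀ sin ϕ sin δ + cos ϕ cos δ sin h₀ = 1.5462×0.22155×-0.10775 + 0.97515×0.99418×0.99970 = -0.036911 + 0.969184 = 0.932273.
Q̄ = (S_0/π) × [bracket] = (454/π) × 0.932273 = 134.73 W/m².
Daily total = Q̄ × 53.20 h × 3600 s/h = 134.73 × 53.20 × 3600 / 10⁶ = 25.80 MJ/m².

25.8 MJ/m²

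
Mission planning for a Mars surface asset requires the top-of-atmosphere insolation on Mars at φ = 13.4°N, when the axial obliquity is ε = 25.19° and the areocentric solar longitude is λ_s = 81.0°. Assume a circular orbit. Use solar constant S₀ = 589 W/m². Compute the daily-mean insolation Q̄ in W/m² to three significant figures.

sin δ = sin 25.19° × sin 81.0° = 0.42038, so δ = +24.859°.
cos H₀ = −tan(+13.4°) tan(+24.859°) = -0.1104, H₀ = 1.6814 rad.
Bracket: H₀ sin φ sin δ + cos φ cos δ sin H₀ = 1.6814×0.23175×0.42038 + 0.97278×0.90735×0.99389 = 0.163807 + 0.877259 = 1.041066.
Q̄ = (S₀/π) × [bracket] = (589/π) × 1.041066 = 195.2 W/m².

Q̄ ≈ 195 W/m²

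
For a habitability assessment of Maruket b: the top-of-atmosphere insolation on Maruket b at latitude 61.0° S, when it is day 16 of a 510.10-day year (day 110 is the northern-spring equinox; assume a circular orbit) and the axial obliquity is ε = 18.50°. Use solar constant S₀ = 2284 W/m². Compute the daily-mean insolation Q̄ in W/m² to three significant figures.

Solar longitude: λ_s = 360° × (16 − 110)/510.10 = -66.340°, i.e. -66.340° + 360° = 293.660°.
sin δ = sin 18.50° × sin 293.660° = -0.29063, so δ = -16.896°.
cos H₀ = −tan(-61.0°) tan(-16.896°) = -0.5480, H₀ = 2.1507 rad.
Bracket: H₀ sin φ sin δ + cos φ cos δ sin H₀ = 2.1507×-0.87462×-0.29063 + 0.48481×0.95683×0.83650 = 0.546688 + 0.388036 = 0.934724.
Q̄ = (S₀/π) × [bracket] = (2284/π) × 0.934724 = 679.6 W/m².

Q̄ ≈ 680 W/m²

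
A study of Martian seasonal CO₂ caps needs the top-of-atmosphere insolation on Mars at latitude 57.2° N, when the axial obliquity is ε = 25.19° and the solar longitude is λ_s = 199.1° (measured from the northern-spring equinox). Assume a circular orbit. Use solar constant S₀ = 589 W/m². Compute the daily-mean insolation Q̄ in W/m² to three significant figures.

Solar declination: sin δ = sin ε · sin λ_s = sin 25.19° × sin 199.1° = -0.13927, so δ = -8.006°.
cos H₀ = −tan(+57.2°) tan(-8.006°) = 0.2182, H₀ = 1.3508 rad.
Bracket: H₀ sin φ sin δ + cos φ cos δ sin H₀ = 1.3508×0.84057×-0.13927 + 0.54171×0.99025×0.97590 = -0.158133 + 0.523500 = 0.365367.
Q̄ = (S₀/π) × [bracket] = (589/π) × 0.365367 = 68.50 W/m².

Q̄ ≈ 68.5 W/m²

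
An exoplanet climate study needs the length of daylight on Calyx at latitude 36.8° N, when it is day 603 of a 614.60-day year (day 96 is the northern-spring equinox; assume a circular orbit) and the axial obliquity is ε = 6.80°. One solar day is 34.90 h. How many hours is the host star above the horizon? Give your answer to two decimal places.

16.57 h

Solar longitude: λ_s = 360° × (603 − 96)/614.60 = 296.974°.
sin δ = sin 6.80° × sin 296.974° = -0.10552, so δ = -6.057°.
cos H₀ = −tan φ · tan δ = −tan(+36.8°) × tan(-6.057°) = 0.0794, so H₀ = 1.4913 rad = 85.45°.
Daylight = 2H₀/(2π) × 34.90 h = (1.4913/π) × 34.90 = 16.57 h.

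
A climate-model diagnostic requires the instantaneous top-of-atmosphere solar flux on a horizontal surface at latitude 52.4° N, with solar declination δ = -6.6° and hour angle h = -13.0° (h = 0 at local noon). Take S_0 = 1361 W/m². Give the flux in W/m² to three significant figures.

cos θ_z = sin ϕ sin δ + cos ϕ cos δ cos h = -0.091064 + 0.590567 = 0.499503.
Flux = S_0 · cos θ_z = 1361 × 0.499503 = 679.8 W/m².

680 W/m²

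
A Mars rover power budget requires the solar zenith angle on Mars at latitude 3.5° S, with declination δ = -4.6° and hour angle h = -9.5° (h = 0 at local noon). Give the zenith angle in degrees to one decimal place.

θ_z = 9.5°

cos θ_z = sin ϕ sin δ + cos ϕ cos δ cos h = 0.004896 + 0.981275 = 0.986171.
θ_z = arccos(0.986171) = 9.5°.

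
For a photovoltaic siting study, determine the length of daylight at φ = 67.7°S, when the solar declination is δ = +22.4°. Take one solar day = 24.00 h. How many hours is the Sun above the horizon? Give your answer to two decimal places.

0.00 h

cos H₀ = −tan φ · tan δ = 1.0050 ≥ 1, so the Sun never rises (polar night) and H₀ = 0.
Daylight = 2H₀/(2π) × 24.00 h = (0.0000/π) × 24.00 = 0.00 h.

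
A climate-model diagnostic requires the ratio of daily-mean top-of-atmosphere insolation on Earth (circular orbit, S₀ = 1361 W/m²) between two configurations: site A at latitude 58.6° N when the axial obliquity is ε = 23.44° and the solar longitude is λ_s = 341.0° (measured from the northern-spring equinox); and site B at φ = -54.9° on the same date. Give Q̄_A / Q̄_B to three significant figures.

— Configuration A (φ=+58.6°):
Solar declination: sin δ = sin ε · sin λ_s = sin 23.44° × sin 341.0° = -0.12951, so δ = -7.441°.
cos H₀ = −tan(+58.6°) tan(-7.441°) = 0.2140, H₀ = 1.3552 rad.
Bracket: H₀ sin φ sin δ + cos φ cos δ sin H₀ = 1.3552×0.85355×-0.12951 + 0.52101×0.99158×0.97684 = -0.149808 + 0.504658 = 0.354850.
Q̄ = (S₀/π) × [bracket] = (1361/π) × 0.354850 = 153.73 W/m².
— Configuration B (φ=-54.9°):
cos H₀ = −tan(-54.9°) tan(-7.441°) = -0.1858, H₀ = 1.7577 rad.
Bracket: H₀ sin φ sin δ + cos φ cos δ sin H₀ = 1.7577×-0.81815×-0.12951 + 0.57501×0.99158×0.98258 = 0.186243 + 0.560236 = 0.746479.
Q̄ = (S₀/π) × [bracket] = (1361/π) × 0.746479 = 323.39 W/m².
Ratio Q̄_A / Q̄_B = 153.73 / 323.39 = 0.4754.

Q̄_A / Q̄_B ≈ 0.475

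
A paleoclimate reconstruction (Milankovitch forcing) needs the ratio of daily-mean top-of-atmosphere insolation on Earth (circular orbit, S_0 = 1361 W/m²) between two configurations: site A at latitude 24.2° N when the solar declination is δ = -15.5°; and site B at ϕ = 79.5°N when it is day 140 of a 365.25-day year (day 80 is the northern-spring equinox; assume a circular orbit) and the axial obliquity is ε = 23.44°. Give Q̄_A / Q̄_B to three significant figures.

— Configuration A (ϕ=+24.2°):
cos h₀ = −tan(+24.2°) tan(-15.500°) = 0.1246, h₀ = 1.4458 rad.
Bracket: h₀ sin ϕ sin δ + cos ϕ cos δ sin h₀ = 1.4458×0.40992×-0.26724 + 0.91212×0.96363×0.99220 = -0.158383 + 0.872090 = 0.713707.
Q̄ = (S_0/π) × [bracket] = (1361/π) × 0.713707 = 309.19 W/m².
— Configuration B (ϕ=+79.5°):
Solar longitude: L_s = 360° × (140 − 80)/365.25 = 59.138°.
sin δ = sin 23.44° × sin 59.138° = 0.34146, so δ = +19.966°.
cos h₀ = −tan(+79.5°) tan(+19.966°) = -1.9602 ≤ −1 ⇒ polar day, h₀ = π.
Bracket: h₀ sin ϕ sin δ + cos ϕ cos δ sin h₀ = 3.1416×0.98325×0.34146 + 0.18224×0.93990×0.00000 = 1.054762 + 0.000000 = 1.054762.
Q̄ = (S_0/π) × [bracket] = (1361/π) × 1.054762 = 456.94 W/m².
Ratio Q̄_A / Q̄_B = 309.19 / 456.94 = 0.6767.

Q̄_A / Q̄_B ≈ 0.677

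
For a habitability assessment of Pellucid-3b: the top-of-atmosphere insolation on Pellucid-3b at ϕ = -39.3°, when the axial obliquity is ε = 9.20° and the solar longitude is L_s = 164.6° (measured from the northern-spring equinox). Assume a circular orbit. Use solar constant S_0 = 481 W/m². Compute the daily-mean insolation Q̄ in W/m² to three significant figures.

Solar declination: sin δ = sin ε · sin L_s = sin 9.20° × sin 164.6° = 0.04246, so δ = +2.433°.
cos h₀ = −tan(-39.3°) tan(+2.433°) = 0.0348, h₀ = 1.5360 rad.
Bracket: h₀ sin ϕ sin δ + cos ϕ cos δ sin h₀ = 1.5360×-0.63338×0.04246 + 0.77384×0.99910×0.99939 = -0.041308 + 0.772672 = 0.731364.
Q̄ = (S_0/π) × [bracket] = (481/π) × 0.731364 = 112.0 W/m².

Q̄ ≈ 112 W/m²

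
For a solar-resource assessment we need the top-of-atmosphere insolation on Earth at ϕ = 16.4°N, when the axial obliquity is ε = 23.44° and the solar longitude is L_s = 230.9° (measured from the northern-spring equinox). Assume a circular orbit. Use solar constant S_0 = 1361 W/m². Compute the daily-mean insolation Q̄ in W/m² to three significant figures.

Q̄ ≈ 338 W/m²

Solar declination: sin δ = sin ε · sin L_s = sin 23.44° × sin 230.9° = -0.30870, so δ = -17.981°.
cos h₀ = −tan(+16.4°) tan(-17.981°) = 0.0955, h₀ = 1.4751 rad.
Bracket: h₀ sin ϕ sin δ + cos ϕ cos δ sin h₀ = 1.4751×0.28234×-0.30870 + 0.95931×0.95116×0.99543 = -0.128567 + 0.908287 = 0.779720.
Q̄ = (S_0/π) × [bracket] = (1361/π) × 0.779720 = 337.8 W/m².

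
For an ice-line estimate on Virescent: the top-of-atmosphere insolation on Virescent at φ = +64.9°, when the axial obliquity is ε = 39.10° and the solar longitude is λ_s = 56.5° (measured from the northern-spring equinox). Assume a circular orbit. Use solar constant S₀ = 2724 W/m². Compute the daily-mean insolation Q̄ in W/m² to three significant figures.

Solar declination: sin δ = sin ε · sin λ_s = sin 39.10° × sin 56.5° = 0.52591, so δ = +31.730°.
cos H₀ = −tan(+64.9°) tan(+31.730°) = -1.3200 ≤ −1 ⇒ polar day, H₀ = π.
Bracket: H₀ sin φ sin δ + cos φ cos δ sin H₀ = 3.1416×0.90557×0.52591 + 0.42420×0.85054×0.00000 = 1.496182 + 0.000000 = 1.496182.
Q̄ = (S₀/π) × [bracket] = (2724/π) × 1.496182 = 1297 W/m².

Q̄ ≈ 1.30e+03 W/m²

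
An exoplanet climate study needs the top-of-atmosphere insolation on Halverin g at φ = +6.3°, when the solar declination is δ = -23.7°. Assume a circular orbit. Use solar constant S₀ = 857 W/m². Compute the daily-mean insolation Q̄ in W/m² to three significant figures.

cos H₀ = −tan(+6.3°) tan(-23.700°) = 0.0485, H₀ = 1.5223 rad.
Bracket: H₀ sin φ sin δ + cos φ cos δ sin H₀ = 1.5223×0.10973×-0.40195 + 0.99396×0.91566×0.99882 = -0.067143 + 0.909055 = 0.841912.
Q̄ = (S₀/π) × [bracket] = (857/π) × 0.841912 = 229.7 W/m².

Q̄ ≈ 230 W/m²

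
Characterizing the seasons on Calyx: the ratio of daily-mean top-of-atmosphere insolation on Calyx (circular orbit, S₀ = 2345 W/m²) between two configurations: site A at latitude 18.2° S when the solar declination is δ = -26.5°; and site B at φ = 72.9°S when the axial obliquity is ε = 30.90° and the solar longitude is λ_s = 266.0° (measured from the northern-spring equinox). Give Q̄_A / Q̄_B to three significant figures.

Q̄_A / Q̄_B ≈ 0.702

— Configuration A (φ=-18.2°):
cos H₀ = −tan(-18.2°) tan(-26.500°) = -0.1639, H₀ = 1.7355 rad.
Bracket: H₀ sin φ sin δ + cos φ cos δ sin H₀ = 1.7355×-0.31233×-0.44620 + 0.94997×0.89493×0.98647 = 0.241862 + 0.838654 = 1.080516.
Q̄ = (S₀/π) × [bracket] = (2345/π) × 1.080516 = 806.54 W/m².
— Configuration B (φ=-72.9°):
Solar declination: sin δ = sin ε · sin λ_s = sin 30.90° × sin 266.0° = -0.51229, so δ = -30.817°.
cos H₀ = −tan(-72.9°) tan(-30.817°) = -1.9390 ≤ −1 ⇒ polar day, H₀ = π.
Bracket: H₀ sin φ sin δ + cos φ cos δ sin H₀ = 3.1416×-0.95579×-0.51229 + 0.29404×0.85881×0.00000 = 1.538258 + 0.000000 = 1.538258.
Q̄ = (S₀/π) × [bracket] = (2345/π) × 1.538258 = 1148.2 W/m².
Ratio Q̄_A / Q̄_B = 806.54 / 1148.2 = 0.7024.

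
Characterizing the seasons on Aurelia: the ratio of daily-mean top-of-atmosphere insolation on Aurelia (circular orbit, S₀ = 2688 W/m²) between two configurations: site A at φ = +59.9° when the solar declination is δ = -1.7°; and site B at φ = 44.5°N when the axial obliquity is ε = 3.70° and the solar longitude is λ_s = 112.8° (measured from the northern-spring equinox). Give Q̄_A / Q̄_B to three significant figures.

— Configuration A (φ=+59.9°):
cos H₀ = −tan(+59.9°) tan(-1.700°) = 0.0512, H₀ = 1.5196 rad.
Bracket: H₀ sin φ sin δ + cos φ cos δ sin H₀ = 1.5196×0.86515×-0.02967 + 0.50151×0.99956×0.99869 = -0.039007 + 0.500633 = 0.461626.
Q̄ = (S₀/π) × [bracket] = (2688/π) × 0.461626 = 394.98 W/m².
— Configuration B (φ=+44.5°):
Solar declination: sin δ = sin ε · sin λ_s = sin 3.70° × sin 112.8° = 0.05949, so δ = +3.411°.
cos H₀ = −tan(+44.5°) tan(+3.411°) = -0.0586, H₀ = 1.6294 rad.
Bracket: H₀ sin φ sin δ + cos φ cos δ sin H₀ = 1.6294×0.70091×0.05949 + 0.71325×0.99823×0.99828 = 0.067941 + 0.710763 = 0.778704.
Q̄ = (S₀/π) × [bracket] = (2688/π) × 0.778704 = 666.27 W/m².
Ratio Q̄_A / Q̄_B = 394.98 / 666.27 = 0.5928.

Q̄_A / Q̄_B ≈ 0.593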